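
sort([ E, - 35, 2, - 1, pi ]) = [ -35,-1, 2, E, pi ]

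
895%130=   115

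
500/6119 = 500/6119= 0.08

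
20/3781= 20/3781 = 0.01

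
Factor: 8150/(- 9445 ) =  - 1630/1889=- 2^1*5^1*163^1*1889^( -1 )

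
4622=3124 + 1498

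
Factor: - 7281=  - 3^2*809^1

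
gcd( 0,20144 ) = 20144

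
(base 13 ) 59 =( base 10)74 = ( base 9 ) 82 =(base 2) 1001010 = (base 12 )62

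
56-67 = - 11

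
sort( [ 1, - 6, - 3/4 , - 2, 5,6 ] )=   [ - 6, - 2, - 3/4 , 1,5, 6 ]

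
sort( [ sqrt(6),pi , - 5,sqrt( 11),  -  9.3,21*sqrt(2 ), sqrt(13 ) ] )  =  [ - 9.3 , - 5, sqrt(6),  pi,sqrt(11),sqrt ( 13),21*sqrt ( 2)] 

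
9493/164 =57 + 145/164 = 57.88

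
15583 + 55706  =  71289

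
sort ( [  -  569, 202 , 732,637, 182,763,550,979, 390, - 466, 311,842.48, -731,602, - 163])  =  [ - 731 ,-569,-466 , - 163, 182,  202,  311,  390, 550, 602,637,732, 763, 842.48,979 ]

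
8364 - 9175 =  - 811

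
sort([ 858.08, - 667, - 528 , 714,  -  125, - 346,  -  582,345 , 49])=[- 667, - 582, -528,-346,  -  125,49,345,714,  858.08] 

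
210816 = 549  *384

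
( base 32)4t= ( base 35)4H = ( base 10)157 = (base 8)235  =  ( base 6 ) 421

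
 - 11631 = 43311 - 54942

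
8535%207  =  48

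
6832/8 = 854 = 854.00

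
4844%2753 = 2091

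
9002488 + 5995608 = 14998096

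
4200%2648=1552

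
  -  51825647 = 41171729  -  92997376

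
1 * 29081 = 29081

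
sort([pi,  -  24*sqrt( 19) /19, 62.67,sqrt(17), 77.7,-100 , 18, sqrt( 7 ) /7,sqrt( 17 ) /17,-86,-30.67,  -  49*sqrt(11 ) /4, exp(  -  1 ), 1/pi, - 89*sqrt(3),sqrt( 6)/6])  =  [ - 89*sqrt(3 ), - 100, - 86,-49 * sqrt( 11 ) /4,  -  30.67,  -  24*sqrt( 19 ) /19,sqrt( 17 )/17,1/pi,exp ( - 1 ),sqrt(7) /7,sqrt( 6 )/6,  pi, sqrt( 17), 18,62.67,77.7 ] 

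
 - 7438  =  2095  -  9533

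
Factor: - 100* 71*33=  -  234300 = - 2^2*3^1*5^2*11^1*71^1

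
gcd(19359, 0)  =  19359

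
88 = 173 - 85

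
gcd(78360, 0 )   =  78360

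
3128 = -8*(-391)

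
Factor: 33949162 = 2^1*13^1*  19^2*3617^1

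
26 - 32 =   -  6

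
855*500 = 427500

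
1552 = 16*97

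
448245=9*49805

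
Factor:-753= - 3^1*251^1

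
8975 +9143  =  18118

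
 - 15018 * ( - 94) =1411692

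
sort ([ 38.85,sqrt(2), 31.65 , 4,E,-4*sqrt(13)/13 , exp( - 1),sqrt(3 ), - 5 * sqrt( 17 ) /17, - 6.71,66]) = [ - 6.71, - 5*sqrt(17)/17, - 4*sqrt( 13 ) /13,  exp(- 1),sqrt ( 2 ),sqrt( 3),E,  4 , 31.65, 38.85, 66] 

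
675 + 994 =1669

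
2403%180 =63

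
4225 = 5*845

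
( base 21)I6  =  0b110000000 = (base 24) G0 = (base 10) 384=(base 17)15A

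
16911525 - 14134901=2776624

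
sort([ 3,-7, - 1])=[- 7, - 1,3]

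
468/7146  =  26/397 = 0.07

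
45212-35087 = 10125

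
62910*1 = 62910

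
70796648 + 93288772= 164085420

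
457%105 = 37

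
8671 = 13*667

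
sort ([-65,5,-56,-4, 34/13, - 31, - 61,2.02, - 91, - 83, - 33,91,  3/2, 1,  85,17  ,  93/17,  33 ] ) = [-91 ,-83 ,-65 ,- 61, - 56 , - 33, - 31, - 4,1, 3/2,2.02,34/13, 5,93/17,17, 33,  85,  91]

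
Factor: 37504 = 2^7*293^1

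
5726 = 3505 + 2221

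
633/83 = 633/83 = 7.63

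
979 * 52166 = 51070514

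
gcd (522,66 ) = 6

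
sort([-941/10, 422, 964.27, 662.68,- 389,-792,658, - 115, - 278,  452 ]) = [-792, - 389, - 278, - 115, - 941/10, 422, 452, 658,  662.68, 964.27]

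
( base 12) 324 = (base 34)di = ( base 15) 20a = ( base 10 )460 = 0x1CC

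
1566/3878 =783/1939 =0.40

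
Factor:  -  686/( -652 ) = 343/326 = 2^ ( - 1)*7^3*163^( - 1) 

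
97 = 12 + 85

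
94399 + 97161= 191560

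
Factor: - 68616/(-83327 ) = 2^3 * 3^2 *103^( - 1) * 809^( - 1) * 953^1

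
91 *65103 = 5924373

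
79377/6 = 13229 + 1/2 = 13229.50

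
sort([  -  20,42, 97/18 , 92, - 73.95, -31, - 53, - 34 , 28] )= [ - 73.95, - 53,-34, - 31, - 20,97/18,28,42,92] 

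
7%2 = 1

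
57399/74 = 775 + 49/74 = 775.66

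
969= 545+424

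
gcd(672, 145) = 1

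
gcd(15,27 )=3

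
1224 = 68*18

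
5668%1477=1237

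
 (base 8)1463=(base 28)117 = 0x333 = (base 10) 819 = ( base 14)427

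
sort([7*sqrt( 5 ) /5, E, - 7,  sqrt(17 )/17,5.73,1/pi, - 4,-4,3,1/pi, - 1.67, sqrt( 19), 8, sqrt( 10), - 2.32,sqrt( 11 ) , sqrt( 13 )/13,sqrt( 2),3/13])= [  -  7, - 4,-4, - 2.32,  -  1.67,3/13, sqrt(17)/17, sqrt( 13) /13,  1/pi,1/pi,sqrt( 2),  E,3,  7*sqrt(5 )/5,sqrt( 10 ), sqrt(11 ), sqrt (19),5.73,8 ] 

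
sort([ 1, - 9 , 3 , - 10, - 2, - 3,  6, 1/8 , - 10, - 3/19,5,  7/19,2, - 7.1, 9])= [ - 10, - 10, - 9,  -  7.1,-3, - 2, - 3/19 , 1/8 , 7/19, 1, 2, 3, 5,6,  9] 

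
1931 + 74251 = 76182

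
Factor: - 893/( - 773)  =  19^1 * 47^1*773^( - 1 ) 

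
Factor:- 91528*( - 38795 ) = 3550828760=2^3*5^1*17^1*673^1 * 7759^1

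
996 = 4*249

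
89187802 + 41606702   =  130794504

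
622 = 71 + 551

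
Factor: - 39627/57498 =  - 51/74 =- 2^( - 1 )*3^1  *  17^1*37^( - 1 ) 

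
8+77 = 85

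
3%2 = 1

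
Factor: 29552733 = 3^2* 7^2*19^1*3527^1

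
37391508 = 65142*574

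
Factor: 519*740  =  2^2* 3^1*5^1 * 37^1*173^1 =384060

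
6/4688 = 3/2344 = 0.00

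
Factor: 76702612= 2^2*7^1 * 2739379^1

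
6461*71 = 458731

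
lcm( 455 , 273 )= 1365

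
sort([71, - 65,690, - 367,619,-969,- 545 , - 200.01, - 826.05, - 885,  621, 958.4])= [ - 969, - 885, - 826.05, - 545, - 367, - 200.01, - 65,71, 619,621, 690,958.4] 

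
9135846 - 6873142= 2262704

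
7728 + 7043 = 14771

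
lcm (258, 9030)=9030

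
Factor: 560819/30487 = 7^1*43^ ( - 1)*113^1 = 791/43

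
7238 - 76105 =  -68867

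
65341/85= 65341/85 = 768.72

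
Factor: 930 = 2^1* 3^1*5^1*31^1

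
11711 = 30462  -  18751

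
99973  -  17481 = 82492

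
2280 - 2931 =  - 651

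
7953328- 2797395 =5155933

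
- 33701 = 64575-98276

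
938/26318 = 469/13159 = 0.04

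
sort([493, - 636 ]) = [ - 636,493 ] 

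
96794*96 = 9292224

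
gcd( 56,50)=2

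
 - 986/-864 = 1+61/432 = 1.14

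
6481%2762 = 957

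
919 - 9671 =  - 8752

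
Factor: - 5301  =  -3^2 * 19^1*31^1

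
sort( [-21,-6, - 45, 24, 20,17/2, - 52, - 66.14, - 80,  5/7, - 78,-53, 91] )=[ - 80, - 78,-66.14, - 53,-52, - 45,-21,  -  6,5/7, 17/2, 20, 24, 91]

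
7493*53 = 397129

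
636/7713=212/2571=0.08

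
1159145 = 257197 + 901948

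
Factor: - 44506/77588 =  - 187/326 = - 2^( - 1)*11^1*17^1*163^( - 1)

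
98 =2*49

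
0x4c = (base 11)6A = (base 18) 44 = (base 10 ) 76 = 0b1001100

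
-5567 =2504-8071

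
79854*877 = 70031958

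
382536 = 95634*4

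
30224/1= 30224 = 30224.00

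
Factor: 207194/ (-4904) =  - 2^( - 2)*13^2 =- 169/4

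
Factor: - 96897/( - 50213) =3^1*149^( -1 )*337^( - 1 )*32299^1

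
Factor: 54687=3^1 * 18229^1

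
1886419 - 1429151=457268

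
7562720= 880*8594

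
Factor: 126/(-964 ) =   -  2^(  -  1 )*3^2*7^1*241^ ( - 1) = -  63/482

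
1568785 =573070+995715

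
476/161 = 2 +22/23 =2.96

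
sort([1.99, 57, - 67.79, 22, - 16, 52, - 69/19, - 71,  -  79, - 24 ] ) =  [ - 79,-71,-67.79, - 24 , - 16 , - 69/19, 1.99, 22, 52, 57 ]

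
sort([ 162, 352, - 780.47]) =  [-780.47, 162,352] 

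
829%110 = 59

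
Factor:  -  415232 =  - 2^9*811^1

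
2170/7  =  310=310.00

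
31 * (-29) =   -  899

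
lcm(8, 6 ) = 24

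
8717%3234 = 2249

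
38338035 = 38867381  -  529346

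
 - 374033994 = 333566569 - 707600563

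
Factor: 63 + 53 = 116  =  2^2*29^1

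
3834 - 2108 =1726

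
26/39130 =1/1505 = 0.00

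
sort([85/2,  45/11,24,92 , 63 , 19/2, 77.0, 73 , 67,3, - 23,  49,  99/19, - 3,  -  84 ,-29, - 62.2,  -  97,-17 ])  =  [ - 97, - 84, - 62.2, - 29, - 23, - 17, - 3, 3, 45/11 , 99/19, 19/2, 24  ,  85/2,49 , 63, 67,  73, 77.0, 92 ]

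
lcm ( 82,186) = 7626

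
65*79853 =5190445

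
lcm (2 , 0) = 0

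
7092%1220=992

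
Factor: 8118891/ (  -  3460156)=-2^( - 2)*3^2 * 7^( - 1 )*11^1* 191^(-1) * 647^(-1) * 82009^1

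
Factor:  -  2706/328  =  -2^( - 2)*3^1 * 11^1 =- 33/4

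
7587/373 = 20 + 127/373 = 20.34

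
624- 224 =400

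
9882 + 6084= 15966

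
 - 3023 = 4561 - 7584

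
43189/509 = 43189/509 = 84.85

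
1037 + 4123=5160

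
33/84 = 11/28 = 0.39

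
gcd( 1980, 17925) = 15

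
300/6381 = 100/2127 =0.05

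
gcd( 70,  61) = 1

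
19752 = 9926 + 9826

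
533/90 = 5 + 83/90 = 5.92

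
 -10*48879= - 488790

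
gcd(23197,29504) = 1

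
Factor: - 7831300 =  - 2^2*5^2*71^1*1103^1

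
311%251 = 60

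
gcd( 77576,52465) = 1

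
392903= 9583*41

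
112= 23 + 89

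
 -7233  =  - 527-6706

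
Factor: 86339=11^1*47^1*167^1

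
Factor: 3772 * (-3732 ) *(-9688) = 2^7 * 3^1*7^1*23^1* 41^1 * 173^1*311^1 = 136378983552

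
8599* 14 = 120386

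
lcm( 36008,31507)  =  252056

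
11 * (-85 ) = - 935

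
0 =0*176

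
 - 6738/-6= 1123/1 = 1123.00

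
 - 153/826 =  -153/826 = - 0.19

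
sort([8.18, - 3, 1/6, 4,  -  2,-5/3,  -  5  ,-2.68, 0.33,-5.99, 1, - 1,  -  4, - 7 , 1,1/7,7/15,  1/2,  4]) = [ - 7,-5.99 , - 5,  -  4, - 3, - 2.68,- 2, - 5/3, - 1, 1/7, 1/6, 0.33,7/15,1/2,1,  1,4, 4,  8.18]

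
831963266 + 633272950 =1465236216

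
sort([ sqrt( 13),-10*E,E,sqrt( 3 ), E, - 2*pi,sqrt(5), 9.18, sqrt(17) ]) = [ - 10*E, - 2*pi,sqrt( 3 ),sqrt( 5 ),E,  E, sqrt( 13), sqrt (17 ),9.18]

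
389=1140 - 751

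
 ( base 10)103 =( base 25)43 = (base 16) 67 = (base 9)124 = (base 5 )403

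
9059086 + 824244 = 9883330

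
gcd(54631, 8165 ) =1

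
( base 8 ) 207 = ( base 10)135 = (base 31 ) 4b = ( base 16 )87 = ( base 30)4F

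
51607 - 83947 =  - 32340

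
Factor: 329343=3^1*7^1*15683^1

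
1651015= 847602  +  803413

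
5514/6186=919/1031 = 0.89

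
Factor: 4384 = 2^5*137^1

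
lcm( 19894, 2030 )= 99470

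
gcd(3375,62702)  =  1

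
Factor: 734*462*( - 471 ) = -2^2*3^2*7^1*11^1*157^1*367^1 = - 159719868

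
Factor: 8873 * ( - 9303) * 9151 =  - 3^1*  7^1*19^1*443^1*467^1*9151^1  =  - 755374044369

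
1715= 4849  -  3134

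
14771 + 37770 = 52541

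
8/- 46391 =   -  8/46391 =- 0.00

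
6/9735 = 2/3245 = 0.00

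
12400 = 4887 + 7513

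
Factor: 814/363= 2^1 * 3^( - 1 )*11^(-1 )*37^1 = 74/33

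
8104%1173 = 1066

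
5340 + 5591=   10931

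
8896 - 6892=2004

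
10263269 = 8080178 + 2183091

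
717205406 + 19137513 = 736342919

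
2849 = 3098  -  249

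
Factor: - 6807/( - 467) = 3^1*467^( - 1 )*2269^1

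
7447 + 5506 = 12953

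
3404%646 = 174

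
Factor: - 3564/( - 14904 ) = 2^( - 1)*11^1 * 23^( - 1) =11/46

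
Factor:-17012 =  - 2^2*4253^1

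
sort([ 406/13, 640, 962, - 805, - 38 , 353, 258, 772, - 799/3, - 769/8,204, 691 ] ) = [ - 805, - 799/3,-769/8, - 38, 406/13, 204, 258, 353, 640, 691, 772 , 962]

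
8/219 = 8/219 = 0.04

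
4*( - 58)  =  -232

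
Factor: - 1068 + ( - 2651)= - 3719^1 = - 3719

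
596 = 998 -402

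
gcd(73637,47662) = 1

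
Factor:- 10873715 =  - 5^1*31^3*73^1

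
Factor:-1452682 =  -2^1* 7^1 *11^1 *9433^1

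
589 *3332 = 1962548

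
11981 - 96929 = -84948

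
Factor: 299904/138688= 2^1*3^1 * 71^1*197^(- 1 ) = 426/197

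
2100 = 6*350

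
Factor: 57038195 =5^1*499^1*22861^1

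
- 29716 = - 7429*4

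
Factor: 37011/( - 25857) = -73/51=-3^( - 1 )*17^( - 1 )*73^1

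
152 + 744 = 896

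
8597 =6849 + 1748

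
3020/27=111+23/27 = 111.85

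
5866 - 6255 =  - 389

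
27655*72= 1991160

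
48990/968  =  24495/484 = 50.61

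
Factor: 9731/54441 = 3^( - 2)*23^ ( - 1)*37^1 = 37/207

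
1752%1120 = 632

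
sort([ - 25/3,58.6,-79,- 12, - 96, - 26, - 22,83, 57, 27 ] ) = [-96, - 79, - 26, -22, - 12, - 25/3, 27,57,58.6,83]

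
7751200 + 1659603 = 9410803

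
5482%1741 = 259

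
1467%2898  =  1467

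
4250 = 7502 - 3252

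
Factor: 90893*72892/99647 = 2^2*11^1*251^( - 1 )*397^( - 1 )*8263^1*18223^1 = 6625372556/99647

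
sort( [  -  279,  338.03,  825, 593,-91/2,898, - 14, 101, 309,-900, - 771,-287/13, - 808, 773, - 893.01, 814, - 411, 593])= [  -  900, - 893.01, -808,-771, -411,  -  279,  -  91/2, - 287/13,  -  14, 101, 309, 338.03,593,593, 773 , 814,825,898]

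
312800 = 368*850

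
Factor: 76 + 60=2^3*17^1 = 136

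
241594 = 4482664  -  4241070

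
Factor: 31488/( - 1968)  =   - 16 = - 2^4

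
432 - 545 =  - 113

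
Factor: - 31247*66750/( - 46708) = 1042868625/23354  =  2^( - 1) *3^1*5^3*89^1 * 11677^( - 1)* 31247^1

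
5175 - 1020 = 4155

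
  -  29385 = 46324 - 75709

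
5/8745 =1/1749 = 0.00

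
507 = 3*169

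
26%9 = 8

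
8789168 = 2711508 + 6077660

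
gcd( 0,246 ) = 246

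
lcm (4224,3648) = 80256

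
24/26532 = 2/2211 = 0.00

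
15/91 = 15/91 = 0.16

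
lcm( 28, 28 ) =28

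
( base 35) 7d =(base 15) 123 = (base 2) 100000010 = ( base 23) b5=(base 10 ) 258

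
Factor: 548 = 2^2 * 137^1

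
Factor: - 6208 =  - 2^6*97^1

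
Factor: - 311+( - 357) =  - 668 = - 2^2*167^1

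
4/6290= 2/3145= 0.00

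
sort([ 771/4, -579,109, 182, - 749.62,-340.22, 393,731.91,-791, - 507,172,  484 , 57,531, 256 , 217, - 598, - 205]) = [-791, - 749.62, - 598,  -  579,-507,-340.22, -205,57,109,172  ,  182,771/4, 217,256,393, 484,531 , 731.91] 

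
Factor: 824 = 2^3 * 103^1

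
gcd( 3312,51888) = 1104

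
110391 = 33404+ 76987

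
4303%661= 337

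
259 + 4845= 5104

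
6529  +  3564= 10093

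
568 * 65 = 36920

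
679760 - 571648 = 108112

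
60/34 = 1+13/17 = 1.76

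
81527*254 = 20707858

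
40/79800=1/1995 = 0.00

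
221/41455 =221/41455 =0.01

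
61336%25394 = 10548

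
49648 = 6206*8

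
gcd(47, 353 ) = 1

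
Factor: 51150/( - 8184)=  - 25/4 = -2^(-2)*5^2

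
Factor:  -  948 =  - 2^2 * 3^1*79^1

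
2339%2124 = 215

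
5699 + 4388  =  10087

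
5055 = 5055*1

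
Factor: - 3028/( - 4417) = 2^2*7^(-1) * 631^(-1 ) * 757^1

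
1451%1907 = 1451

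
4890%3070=1820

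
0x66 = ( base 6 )250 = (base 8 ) 146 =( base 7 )204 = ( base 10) 102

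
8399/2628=8399/2628=3.20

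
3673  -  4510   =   - 837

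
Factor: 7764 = 2^2*3^1*647^1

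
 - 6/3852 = - 1/642 = - 0.00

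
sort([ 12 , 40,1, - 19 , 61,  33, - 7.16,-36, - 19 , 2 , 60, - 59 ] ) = [ - 59 , - 36,-19 , - 19, - 7.16, 1 , 2 , 12, 33, 40,60 , 61] 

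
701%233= 2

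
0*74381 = 0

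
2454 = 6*409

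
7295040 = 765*9536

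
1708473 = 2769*617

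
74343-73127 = 1216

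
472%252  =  220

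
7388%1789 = 232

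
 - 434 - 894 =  - 1328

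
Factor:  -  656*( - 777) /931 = 72816/133 = 2^4*3^1*7^( - 1)*19^( - 1 )*37^1*41^1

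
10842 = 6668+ 4174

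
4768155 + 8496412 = 13264567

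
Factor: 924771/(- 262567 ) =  - 3^1*281^1*1097^1*262567^ ( -1 )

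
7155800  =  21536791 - 14380991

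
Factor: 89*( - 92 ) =-2^2*23^1*89^1 = - 8188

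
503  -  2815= - 2312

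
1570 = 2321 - 751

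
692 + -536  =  156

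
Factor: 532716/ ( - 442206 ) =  - 2^1*3^( - 2)* 19^( - 1) * 103^1 = -  206/171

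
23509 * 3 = 70527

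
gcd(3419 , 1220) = 1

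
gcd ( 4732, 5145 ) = 7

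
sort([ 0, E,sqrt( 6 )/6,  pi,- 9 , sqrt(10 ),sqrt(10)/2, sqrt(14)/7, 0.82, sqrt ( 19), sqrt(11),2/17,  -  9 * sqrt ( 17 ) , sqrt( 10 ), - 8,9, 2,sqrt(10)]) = [ - 9*sqrt( 17), -9,  -  8,0, 2/17, sqrt(6 )/6, sqrt(14)/7, 0.82, sqrt(10)/2, 2,E,pi, sqrt(10 ), sqrt (10), sqrt (10), sqrt( 11 ),sqrt (19),9] 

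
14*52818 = 739452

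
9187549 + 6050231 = 15237780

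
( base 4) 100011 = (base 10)1029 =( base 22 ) 22H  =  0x405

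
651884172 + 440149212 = 1092033384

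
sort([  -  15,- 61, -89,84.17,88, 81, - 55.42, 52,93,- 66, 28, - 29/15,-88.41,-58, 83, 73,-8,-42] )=[  -  89, - 88.41, - 66, - 61, - 58, - 55.42,- 42, - 15, - 8, - 29/15,28, 52 , 73,  81, 83,84.17, 88, 93 ] 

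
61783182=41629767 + 20153415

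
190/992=95/496 = 0.19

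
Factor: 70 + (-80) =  - 2^1*5^1 = - 10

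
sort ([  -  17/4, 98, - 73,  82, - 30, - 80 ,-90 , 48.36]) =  [  -  90, - 80, - 73, - 30,-17/4, 48.36,82, 98] 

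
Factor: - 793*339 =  - 3^1*13^1 * 61^1*113^1 = -268827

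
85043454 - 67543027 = 17500427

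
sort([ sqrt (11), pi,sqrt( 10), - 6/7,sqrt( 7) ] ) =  [-6/7, sqrt(7 ), pi, sqrt(10),sqrt( 11 ) ]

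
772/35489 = 772/35489 =0.02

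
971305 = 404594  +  566711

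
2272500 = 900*2525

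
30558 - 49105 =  - 18547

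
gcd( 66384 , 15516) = 36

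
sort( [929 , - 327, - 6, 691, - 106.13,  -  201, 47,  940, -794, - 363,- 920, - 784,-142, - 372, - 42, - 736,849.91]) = [ - 920, - 794, - 784,-736, - 372, - 363, - 327 ,-201,-142 , - 106.13, - 42, - 6,47 , 691, 849.91,929,  940 ] 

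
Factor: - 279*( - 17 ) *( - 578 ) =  - 2741454 = - 2^1*3^2*17^3*31^1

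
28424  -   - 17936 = 46360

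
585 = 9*65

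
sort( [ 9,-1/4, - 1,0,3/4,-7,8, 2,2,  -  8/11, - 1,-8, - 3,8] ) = [ - 8, - 7, - 3, - 1, - 1, - 8/11 , - 1/4, 0,3/4,2, 2, 8,8, 9]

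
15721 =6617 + 9104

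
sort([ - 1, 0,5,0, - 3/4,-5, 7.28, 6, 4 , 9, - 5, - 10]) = [ - 10,  -  5 ,-5 , - 1, - 3/4,0,  0,4 , 5,6, 7.28,9]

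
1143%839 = 304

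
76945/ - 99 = - 778+7/9 = - 777.22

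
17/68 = 1/4 = 0.25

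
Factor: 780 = 2^2*3^1*5^1 * 13^1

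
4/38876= 1/9719   =  0.00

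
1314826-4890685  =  -3575859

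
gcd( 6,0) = 6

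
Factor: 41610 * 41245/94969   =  2^1 * 3^1*5^2 * 7^(  -  1)*19^1*73^2*113^1*13567^( - 1) = 1716204450/94969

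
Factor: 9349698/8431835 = 2^1*3^1*5^( - 1)*1558283^1*1686367^( - 1)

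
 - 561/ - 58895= 561/58895 =0.01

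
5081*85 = 431885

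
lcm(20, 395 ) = 1580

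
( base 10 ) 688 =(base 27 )PD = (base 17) 268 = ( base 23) 16L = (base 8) 1260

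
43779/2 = 21889 + 1/2 = 21889.50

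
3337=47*71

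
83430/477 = 9270/53 = 174.91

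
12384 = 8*1548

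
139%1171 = 139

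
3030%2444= 586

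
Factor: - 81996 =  - 2^2*3^1*6833^1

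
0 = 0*4169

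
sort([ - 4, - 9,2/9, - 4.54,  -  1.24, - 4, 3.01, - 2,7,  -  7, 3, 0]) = [ - 9, - 7,-4.54 , - 4, - 4, - 2, - 1.24,0,2/9,3, 3.01, 7 ]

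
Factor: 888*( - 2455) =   -  2^3*3^1*5^1*37^1*491^1 = - 2180040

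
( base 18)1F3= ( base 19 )1C8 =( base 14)309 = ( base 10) 597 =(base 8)1125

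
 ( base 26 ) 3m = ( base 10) 100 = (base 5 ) 400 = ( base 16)64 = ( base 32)34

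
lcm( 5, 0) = 0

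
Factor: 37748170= 2^1*5^1*3774817^1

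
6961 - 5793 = 1168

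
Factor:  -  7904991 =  - 3^1*43^1*233^1*263^1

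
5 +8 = 13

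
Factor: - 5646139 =- 1487^1*3797^1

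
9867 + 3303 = 13170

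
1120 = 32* 35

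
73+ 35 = 108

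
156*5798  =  904488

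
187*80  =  14960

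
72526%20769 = 10219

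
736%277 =182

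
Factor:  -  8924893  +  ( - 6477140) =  - 15402033 = -3^2*163^1*10499^1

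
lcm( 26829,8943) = 26829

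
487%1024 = 487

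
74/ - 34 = - 37/17 = - 2.18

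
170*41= 6970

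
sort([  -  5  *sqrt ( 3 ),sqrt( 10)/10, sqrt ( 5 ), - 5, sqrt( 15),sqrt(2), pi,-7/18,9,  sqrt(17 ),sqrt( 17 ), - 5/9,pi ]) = [  -  5*sqrt( 3 ), - 5 , - 5/9,  -  7/18,sqrt (10 ) /10,sqrt ( 2 ), sqrt( 5 ), pi,pi,sqrt( 15),sqrt( 17),sqrt(17),  9]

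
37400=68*550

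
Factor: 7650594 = 2^1*3^2 *7^1*60719^1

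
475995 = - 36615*(- 13)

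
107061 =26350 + 80711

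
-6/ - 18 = 1/3 = 0.33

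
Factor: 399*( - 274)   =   -2^1*3^1*7^1*19^1*137^1 = - 109326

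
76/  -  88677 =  - 1 + 88601/88677 = - 0.00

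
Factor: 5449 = 5449^1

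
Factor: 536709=3^1*178903^1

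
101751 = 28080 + 73671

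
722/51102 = 361/25551 = 0.01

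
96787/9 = 96787/9 = 10754.11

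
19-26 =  - 7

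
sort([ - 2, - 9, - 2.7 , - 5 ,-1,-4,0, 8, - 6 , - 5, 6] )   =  [-9, - 6, - 5, - 5, - 4, - 2.7, - 2, - 1, 0,6,8 ] 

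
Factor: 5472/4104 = 4/3 = 2^2*3^( - 1 ) 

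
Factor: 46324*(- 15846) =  - 2^3*3^1*19^1*37^1*139^1*313^1 = - 734050104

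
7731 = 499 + 7232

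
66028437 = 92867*711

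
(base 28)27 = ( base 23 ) 2H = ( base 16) 3F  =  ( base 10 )63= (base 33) 1U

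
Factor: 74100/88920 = 5/6 = 2^( - 1)* 3^ (-1 )*5^1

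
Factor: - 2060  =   - 2^2*5^1*103^1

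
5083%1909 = 1265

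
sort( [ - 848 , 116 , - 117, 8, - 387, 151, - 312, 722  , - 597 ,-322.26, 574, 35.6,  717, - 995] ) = [ - 995,  -  848, - 597, - 387, -322.26, - 312, - 117,  8,  35.6,116,  151,  574,  717, 722] 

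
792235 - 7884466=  - 7092231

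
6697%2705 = 1287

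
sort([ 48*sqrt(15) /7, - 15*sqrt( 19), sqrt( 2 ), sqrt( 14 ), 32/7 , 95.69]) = [ - 15*sqrt(19 ), sqrt(2),sqrt ( 14),32/7,48*sqrt(15) /7, 95.69 ] 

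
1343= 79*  17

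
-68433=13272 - 81705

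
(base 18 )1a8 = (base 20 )15c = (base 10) 512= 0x200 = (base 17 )1d2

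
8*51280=410240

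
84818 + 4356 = 89174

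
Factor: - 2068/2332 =-47^1*53^(-1 )  =  -  47/53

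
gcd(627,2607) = 33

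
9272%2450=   1922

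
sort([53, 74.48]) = [53,74.48]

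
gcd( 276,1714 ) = 2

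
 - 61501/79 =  - 61501/79 = - 778.49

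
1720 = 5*344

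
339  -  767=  -428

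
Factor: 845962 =2^1*13^1*32537^1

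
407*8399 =3418393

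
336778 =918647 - 581869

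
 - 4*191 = - 764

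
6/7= 6/7 = 0.86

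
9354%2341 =2331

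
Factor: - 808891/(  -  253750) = 2^( - 1)*5^( - 4)* 7^( - 1 )*29^( - 1) * 67^1 * 12073^1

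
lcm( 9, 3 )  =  9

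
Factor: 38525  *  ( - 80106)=-2^1*3^1 * 5^2*13^2 * 23^1*67^1*79^1 = - 3086083650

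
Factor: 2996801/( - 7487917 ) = - 31^1*96671^1*7487917^( - 1)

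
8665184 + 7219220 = 15884404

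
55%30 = 25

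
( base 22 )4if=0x92B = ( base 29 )2mr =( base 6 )14511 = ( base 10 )2347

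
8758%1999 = 762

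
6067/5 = 6067/5 = 1213.40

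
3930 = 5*786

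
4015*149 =598235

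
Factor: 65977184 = 2^5 * 7^1 * 13^1*139^1* 163^1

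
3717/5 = 743+2/5 = 743.40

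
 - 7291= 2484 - 9775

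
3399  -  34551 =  - 31152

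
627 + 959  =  1586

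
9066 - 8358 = 708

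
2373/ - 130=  - 2373/130 = -  18.25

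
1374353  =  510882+863471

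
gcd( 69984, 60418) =2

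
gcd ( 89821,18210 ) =1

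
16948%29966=16948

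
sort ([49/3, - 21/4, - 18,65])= [ - 18, - 21/4,49/3,65]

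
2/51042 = 1/25521 = 0.00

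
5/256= 5/256 = 0.02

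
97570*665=64884050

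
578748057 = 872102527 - 293354470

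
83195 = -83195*(-1)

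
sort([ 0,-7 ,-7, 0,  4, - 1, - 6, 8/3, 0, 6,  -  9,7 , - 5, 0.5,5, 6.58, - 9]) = [ - 9, - 9, - 7 , - 7, - 6, - 5, - 1,0,0,0, 0.5, 8/3, 4 , 5,6, 6.58,  7]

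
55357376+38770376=94127752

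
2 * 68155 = 136310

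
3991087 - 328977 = 3662110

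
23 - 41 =  -  18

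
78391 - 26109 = 52282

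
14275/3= 14275/3 = 4758.33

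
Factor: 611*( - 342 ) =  - 208962 = - 2^1 * 3^2*13^1*19^1*47^1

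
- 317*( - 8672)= 2749024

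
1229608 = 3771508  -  2541900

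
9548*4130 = 39433240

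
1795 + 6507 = 8302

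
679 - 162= 517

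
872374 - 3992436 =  - 3120062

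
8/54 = 4/27 =0.15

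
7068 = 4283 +2785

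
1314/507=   438/169 =2.59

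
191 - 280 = - 89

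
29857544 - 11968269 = 17889275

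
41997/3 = 13999 = 13999.00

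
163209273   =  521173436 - 357964163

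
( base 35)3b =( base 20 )5g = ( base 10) 116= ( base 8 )164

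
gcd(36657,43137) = 9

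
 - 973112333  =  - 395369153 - 577743180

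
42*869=36498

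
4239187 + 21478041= 25717228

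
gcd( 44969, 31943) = 1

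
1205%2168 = 1205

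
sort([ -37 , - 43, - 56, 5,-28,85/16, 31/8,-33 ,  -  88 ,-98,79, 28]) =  [ - 98, - 88, - 56, -43,  -  37, - 33, - 28,31/8,5,85/16, 28, 79] 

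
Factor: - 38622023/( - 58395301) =11^1*  1697^1*2069^1*58395301^(  -  1)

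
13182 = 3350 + 9832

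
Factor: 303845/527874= 335/582= 2^ ( - 1) * 3^(  -  1) *5^1*67^1*97^( - 1 )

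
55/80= 11/16=0.69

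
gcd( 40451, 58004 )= 1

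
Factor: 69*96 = 2^5*3^2*23^1 = 6624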